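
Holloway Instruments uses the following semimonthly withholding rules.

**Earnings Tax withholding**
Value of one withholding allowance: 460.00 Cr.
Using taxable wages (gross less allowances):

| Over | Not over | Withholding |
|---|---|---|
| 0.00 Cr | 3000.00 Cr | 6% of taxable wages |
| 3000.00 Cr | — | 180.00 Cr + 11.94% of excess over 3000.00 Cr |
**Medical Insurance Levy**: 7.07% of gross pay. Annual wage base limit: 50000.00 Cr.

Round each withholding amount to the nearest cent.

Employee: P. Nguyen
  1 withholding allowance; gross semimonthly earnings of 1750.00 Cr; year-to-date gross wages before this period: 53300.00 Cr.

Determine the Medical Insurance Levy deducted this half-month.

0.00 Cr

Medical Insurance Levy: YTD 53300.00 Cr ≥ cap 50000.00 Cr → 0.00 Cr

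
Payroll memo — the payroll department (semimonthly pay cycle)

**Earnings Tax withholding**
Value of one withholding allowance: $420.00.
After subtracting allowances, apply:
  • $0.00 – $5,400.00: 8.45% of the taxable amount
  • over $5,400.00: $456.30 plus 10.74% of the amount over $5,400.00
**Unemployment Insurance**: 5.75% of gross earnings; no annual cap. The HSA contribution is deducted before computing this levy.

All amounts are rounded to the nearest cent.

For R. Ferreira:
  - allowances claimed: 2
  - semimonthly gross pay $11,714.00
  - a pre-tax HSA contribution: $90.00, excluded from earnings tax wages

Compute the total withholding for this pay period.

$1,702.92

Earnings Tax: taxable = $11,714.00 − $90.00 − 2×$420.00 = $10,784.00
  $456.30 + 10.74% × ($10,784.00 − $5,400.00) = $456.30 + 10.74% × $5,384.00 = $1,034.54
Unemployment Insurance: 5.75% × $11,624.00 = $668.38
Total: $1,034.54 + $668.38 = $1,702.92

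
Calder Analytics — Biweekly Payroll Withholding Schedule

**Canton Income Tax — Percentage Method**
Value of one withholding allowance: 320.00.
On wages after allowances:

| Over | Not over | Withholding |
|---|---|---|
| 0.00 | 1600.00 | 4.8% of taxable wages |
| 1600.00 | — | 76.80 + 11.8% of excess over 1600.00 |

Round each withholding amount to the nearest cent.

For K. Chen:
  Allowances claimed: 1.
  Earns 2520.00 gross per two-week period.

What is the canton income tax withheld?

Canton Income Tax: taxable = 2520.00 − 1×320.00 = 2200.00
  76.80 + 11.8% × (2200.00 − 1600.00) = 76.80 + 11.8% × 600.00 = 147.60

147.60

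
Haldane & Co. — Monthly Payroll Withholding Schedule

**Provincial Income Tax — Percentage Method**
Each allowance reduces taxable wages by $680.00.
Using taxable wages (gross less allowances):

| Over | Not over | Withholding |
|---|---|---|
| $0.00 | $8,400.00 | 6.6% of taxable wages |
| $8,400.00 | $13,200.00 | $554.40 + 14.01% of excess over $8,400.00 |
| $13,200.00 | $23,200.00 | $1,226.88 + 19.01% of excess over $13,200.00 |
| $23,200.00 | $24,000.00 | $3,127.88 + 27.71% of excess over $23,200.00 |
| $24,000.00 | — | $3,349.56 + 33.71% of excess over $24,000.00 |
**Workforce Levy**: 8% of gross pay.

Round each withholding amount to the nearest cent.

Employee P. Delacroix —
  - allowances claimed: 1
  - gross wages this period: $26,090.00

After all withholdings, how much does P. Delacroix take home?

Provincial Income Tax: taxable = $26,090.00 − 1×$680.00 = $25,410.00
  $3,349.56 + 33.71% × ($25,410.00 − $24,000.00) = $3,349.56 + 33.71% × $1,410.00 = $3,824.87
Workforce Levy: 8% × $26,090.00 = $2,087.20
Total withheld: $3,824.87 + $2,087.20 = $5,912.07
Net pay: $26,090.00 − $5,912.07 = $20,177.93

$20,177.93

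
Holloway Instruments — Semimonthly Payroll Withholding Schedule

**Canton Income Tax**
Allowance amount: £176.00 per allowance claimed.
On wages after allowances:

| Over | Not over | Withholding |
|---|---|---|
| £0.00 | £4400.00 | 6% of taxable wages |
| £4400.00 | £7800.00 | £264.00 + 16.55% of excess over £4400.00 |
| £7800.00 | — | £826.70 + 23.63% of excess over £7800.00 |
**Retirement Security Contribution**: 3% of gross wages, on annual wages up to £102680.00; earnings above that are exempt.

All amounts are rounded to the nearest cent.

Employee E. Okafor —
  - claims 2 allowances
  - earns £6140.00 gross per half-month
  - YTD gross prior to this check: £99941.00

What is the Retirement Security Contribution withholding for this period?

Retirement Security Contribution: cap £102680.00 − YTD £99941.00 = £2739.00 subject; 3% × £2739.00 = £82.17

£82.17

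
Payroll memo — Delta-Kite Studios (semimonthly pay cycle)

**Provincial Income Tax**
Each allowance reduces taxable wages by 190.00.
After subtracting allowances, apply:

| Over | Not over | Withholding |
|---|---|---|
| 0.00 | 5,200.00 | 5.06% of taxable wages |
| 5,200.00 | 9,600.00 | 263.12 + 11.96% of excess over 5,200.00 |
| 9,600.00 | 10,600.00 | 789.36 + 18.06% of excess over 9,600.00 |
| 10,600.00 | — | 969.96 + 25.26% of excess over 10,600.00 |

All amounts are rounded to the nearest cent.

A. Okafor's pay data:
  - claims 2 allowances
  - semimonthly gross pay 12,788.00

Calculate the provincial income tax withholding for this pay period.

1,426.66

Provincial Income Tax: taxable = 12,788.00 − 2×190.00 = 12,408.00
  969.96 + 25.26% × (12,408.00 − 10,600.00) = 969.96 + 25.26% × 1,808.00 = 1,426.66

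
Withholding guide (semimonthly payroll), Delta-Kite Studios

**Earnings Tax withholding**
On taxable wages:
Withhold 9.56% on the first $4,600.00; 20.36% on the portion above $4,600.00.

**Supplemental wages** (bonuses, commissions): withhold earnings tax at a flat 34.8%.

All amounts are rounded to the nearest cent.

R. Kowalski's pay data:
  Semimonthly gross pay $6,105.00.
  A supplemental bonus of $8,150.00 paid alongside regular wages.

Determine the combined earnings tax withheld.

$3,582.38

Earnings Tax: taxable = $6,105.00
  $439.76 + 20.36% × ($6,105.00 − $4,600.00) = $439.76 + 20.36% × $1,505.00 = $746.18
Supplemental (34.8% flat on bonus): 34.8% × $8,150.00 = $2,836.20
Total earnings tax: $746.18 + $2,836.20 = $3,582.38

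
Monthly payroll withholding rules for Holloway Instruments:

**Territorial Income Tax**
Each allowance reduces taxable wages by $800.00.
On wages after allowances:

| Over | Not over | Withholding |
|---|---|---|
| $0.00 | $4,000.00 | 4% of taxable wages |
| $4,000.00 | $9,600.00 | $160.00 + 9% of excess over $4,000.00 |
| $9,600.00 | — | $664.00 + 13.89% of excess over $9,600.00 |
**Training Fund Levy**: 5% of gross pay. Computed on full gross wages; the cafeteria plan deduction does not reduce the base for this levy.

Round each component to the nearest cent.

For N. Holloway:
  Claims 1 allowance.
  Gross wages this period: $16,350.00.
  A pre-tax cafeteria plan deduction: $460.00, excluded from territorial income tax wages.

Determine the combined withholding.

Territorial Income Tax: taxable = $16,350.00 − $460.00 − 1×$800.00 = $15,090.00
  $664.00 + 13.89% × ($15,090.00 − $9,600.00) = $664.00 + 13.89% × $5,490.00 = $1,426.56
Training Fund Levy: 5% × $16,350.00 = $817.50
Total: $1,426.56 + $817.50 = $2,244.06

$2,244.06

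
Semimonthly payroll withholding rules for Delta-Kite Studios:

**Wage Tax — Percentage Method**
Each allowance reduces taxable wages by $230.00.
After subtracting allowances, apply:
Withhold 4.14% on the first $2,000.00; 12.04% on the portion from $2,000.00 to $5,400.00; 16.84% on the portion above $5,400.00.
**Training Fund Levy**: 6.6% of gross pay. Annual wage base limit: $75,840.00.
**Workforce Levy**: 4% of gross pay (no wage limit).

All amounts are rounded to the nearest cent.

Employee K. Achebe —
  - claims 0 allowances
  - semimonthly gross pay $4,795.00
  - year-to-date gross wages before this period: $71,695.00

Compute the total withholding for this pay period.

$884.69

Wage Tax: taxable = $4,795.00
  $82.80 + 12.04% × ($4,795.00 − $2,000.00) = $82.80 + 12.04% × $2,795.00 = $419.32
Training Fund Levy: cap $75,840.00 − YTD $71,695.00 = $4,145.00 subject; 6.6% × $4,145.00 = $273.57
Workforce Levy: 4% × $4,795.00 = $191.80
Total: $419.32 + $273.57 + $191.80 = $884.69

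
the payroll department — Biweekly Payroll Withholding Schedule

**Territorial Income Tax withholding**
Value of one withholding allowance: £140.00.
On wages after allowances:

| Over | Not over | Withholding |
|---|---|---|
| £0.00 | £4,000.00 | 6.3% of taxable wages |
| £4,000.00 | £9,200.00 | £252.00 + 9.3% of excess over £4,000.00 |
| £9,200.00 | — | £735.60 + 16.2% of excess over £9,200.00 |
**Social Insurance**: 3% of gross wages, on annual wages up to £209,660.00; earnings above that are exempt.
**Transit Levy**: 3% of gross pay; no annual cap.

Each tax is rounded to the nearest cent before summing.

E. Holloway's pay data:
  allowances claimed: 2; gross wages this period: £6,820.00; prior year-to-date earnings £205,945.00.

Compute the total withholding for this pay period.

£804.27

Territorial Income Tax: taxable = £6,820.00 − 2×£140.00 = £6,540.00
  £252.00 + 9.3% × (£6,540.00 − £4,000.00) = £252.00 + 9.3% × £2,540.00 = £488.22
Social Insurance: cap £209,660.00 − YTD £205,945.00 = £3,715.00 subject; 3% × £3,715.00 = £111.45
Transit Levy: 3% × £6,820.00 = £204.60
Total: £488.22 + £111.45 + £204.60 = £804.27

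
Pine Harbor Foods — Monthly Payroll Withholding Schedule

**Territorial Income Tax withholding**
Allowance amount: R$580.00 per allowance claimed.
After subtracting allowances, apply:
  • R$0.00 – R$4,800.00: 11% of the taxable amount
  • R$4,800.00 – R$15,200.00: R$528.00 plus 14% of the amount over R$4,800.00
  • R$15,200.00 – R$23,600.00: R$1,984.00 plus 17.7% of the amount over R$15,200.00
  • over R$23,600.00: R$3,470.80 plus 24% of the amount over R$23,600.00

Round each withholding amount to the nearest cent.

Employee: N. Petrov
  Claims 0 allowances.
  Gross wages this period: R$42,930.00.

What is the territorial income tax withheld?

R$8,110.00

Territorial Income Tax: taxable = R$42,930.00
  R$3,470.80 + 24% × (R$42,930.00 − R$23,600.00) = R$3,470.80 + 24% × R$19,330.00 = R$8,110.00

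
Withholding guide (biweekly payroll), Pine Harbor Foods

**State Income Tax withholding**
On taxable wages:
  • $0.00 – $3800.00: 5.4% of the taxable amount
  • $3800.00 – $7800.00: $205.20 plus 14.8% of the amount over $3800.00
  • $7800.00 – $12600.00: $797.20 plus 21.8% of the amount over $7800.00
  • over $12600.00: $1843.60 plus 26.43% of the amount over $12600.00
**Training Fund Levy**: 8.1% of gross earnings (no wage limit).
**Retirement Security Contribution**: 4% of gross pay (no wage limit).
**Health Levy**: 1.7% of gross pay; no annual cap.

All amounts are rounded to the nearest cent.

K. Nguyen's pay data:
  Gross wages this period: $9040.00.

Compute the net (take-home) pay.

State Income Tax: taxable = $9040.00
  $797.20 + 21.8% × ($9040.00 − $7800.00) = $797.20 + 21.8% × $1240.00 = $1067.52
Training Fund Levy: 8.1% × $9040.00 = $732.24
Retirement Security Contribution: 4% × $9040.00 = $361.60
Health Levy: 1.7% × $9040.00 = $153.68
Total withheld: $1067.52 + $732.24 + $361.60 + $153.68 = $2315.04
Net pay: $9040.00 − $2315.04 = $6724.96

$6724.96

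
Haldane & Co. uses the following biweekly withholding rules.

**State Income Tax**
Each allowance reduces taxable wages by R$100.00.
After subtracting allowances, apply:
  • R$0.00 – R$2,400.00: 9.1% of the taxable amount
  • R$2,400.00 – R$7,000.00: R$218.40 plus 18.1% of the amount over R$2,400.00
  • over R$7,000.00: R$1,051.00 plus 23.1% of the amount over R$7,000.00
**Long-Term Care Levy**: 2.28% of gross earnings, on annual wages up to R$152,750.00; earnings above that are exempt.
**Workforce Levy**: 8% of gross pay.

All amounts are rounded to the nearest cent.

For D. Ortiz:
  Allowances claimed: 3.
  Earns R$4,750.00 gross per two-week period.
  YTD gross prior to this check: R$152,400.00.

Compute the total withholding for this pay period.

R$977.43

State Income Tax: taxable = R$4,750.00 − 3×R$100.00 = R$4,450.00
  R$218.40 + 18.1% × (R$4,450.00 − R$2,400.00) = R$218.40 + 18.1% × R$2,050.00 = R$589.45
Long-Term Care Levy: cap R$152,750.00 − YTD R$152,400.00 = R$350.00 subject; 2.28% × R$350.00 = R$7.98
Workforce Levy: 8% × R$4,750.00 = R$380.00
Total: R$589.45 + R$7.98 + R$380.00 = R$977.43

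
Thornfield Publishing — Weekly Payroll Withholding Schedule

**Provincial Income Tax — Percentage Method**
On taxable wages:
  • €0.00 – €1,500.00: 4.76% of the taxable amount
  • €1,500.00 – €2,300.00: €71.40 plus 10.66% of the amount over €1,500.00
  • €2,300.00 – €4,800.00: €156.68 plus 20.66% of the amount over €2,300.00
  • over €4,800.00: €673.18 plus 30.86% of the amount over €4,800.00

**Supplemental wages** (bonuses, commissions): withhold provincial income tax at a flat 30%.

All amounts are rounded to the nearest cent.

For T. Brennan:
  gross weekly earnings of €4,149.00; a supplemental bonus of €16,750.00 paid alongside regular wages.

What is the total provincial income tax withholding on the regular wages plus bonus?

Provincial Income Tax: taxable = €4,149.00
  €156.68 + 20.66% × (€4,149.00 − €2,300.00) = €156.68 + 20.66% × €1,849.00 = €538.68
Supplemental (30% flat on bonus): 30% × €16,750.00 = €5,025.00
Total provincial income tax: €538.68 + €5,025.00 = €5,563.68

€5,563.68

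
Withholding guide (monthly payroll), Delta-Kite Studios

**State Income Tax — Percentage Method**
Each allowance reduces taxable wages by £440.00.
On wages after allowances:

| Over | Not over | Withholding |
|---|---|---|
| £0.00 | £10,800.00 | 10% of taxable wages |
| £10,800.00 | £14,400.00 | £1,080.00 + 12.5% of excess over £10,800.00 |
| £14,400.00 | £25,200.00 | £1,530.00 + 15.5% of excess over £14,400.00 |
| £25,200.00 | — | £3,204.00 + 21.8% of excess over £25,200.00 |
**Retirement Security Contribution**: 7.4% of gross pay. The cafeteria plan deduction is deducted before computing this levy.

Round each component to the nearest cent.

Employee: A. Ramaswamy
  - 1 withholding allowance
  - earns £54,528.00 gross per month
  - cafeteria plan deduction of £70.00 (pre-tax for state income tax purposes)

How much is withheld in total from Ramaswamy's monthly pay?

State Income Tax: taxable = £54,528.00 − £70.00 − 1×£440.00 = £54,018.00
  £3,204.00 + 21.8% × (£54,018.00 − £25,200.00) = £3,204.00 + 21.8% × £28,818.00 = £9,486.32
Retirement Security Contribution: 7.4% × £54,458.00 = £4,029.89
Total: £9,486.32 + £4,029.89 = £13,516.21

£13,516.21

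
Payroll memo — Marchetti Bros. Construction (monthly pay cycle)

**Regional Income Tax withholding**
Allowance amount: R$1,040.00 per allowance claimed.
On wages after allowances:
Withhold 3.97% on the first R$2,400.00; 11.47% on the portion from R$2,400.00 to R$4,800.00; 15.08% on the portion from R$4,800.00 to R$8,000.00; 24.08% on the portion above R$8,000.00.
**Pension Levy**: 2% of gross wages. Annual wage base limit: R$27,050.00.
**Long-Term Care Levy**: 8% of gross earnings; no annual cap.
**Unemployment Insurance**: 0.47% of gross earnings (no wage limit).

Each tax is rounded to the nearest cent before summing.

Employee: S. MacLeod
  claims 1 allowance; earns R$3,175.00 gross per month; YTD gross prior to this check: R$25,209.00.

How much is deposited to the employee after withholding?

R$2,784.50

Regional Income Tax: taxable = R$3,175.00 − 1×R$1,040.00 = R$2,135.00
  3.97% × R$2,135.00 = R$84.76
Pension Levy: cap R$27,050.00 − YTD R$25,209.00 = R$1,841.00 subject; 2% × R$1,841.00 = R$36.82
Long-Term Care Levy: 8% × R$3,175.00 = R$254.00
Unemployment Insurance: 0.47% × R$3,175.00 = R$14.92
Total withheld: R$84.76 + R$36.82 + R$254.00 + R$14.92 = R$390.50
Net pay: R$3,175.00 − R$390.50 = R$2,784.50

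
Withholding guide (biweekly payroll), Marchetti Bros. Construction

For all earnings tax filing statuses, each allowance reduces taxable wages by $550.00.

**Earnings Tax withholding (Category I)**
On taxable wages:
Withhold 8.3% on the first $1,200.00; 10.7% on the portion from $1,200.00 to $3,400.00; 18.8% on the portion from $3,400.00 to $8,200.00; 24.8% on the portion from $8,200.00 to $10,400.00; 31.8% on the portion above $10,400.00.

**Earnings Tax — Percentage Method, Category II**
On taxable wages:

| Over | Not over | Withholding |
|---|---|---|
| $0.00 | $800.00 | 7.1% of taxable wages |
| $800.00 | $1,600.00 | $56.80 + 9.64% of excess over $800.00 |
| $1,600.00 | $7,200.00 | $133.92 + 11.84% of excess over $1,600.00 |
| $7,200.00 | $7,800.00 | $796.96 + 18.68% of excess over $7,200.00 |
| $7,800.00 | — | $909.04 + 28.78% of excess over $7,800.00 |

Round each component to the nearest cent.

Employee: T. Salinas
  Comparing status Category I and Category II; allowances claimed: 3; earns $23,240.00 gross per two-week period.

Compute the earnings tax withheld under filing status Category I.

$5,341.42

Earnings Tax (Category I): taxable = $23,240.00 − 3×$550.00 = $21,590.00
  $1,783.00 + 31.8% × ($21,590.00 − $10,400.00) = $1,783.00 + 31.8% × $11,190.00 = $5,341.42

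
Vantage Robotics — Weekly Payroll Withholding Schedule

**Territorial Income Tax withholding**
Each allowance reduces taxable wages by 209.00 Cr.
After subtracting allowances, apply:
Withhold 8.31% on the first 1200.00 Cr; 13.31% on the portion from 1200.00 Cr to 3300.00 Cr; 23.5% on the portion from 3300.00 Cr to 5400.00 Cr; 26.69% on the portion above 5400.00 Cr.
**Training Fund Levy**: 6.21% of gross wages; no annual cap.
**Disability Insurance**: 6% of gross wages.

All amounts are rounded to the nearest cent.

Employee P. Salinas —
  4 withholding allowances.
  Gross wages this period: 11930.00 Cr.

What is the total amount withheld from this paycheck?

3849.11 Cr

Territorial Income Tax: taxable = 11930.00 Cr − 4×209.00 Cr = 11094.00 Cr
  872.73 Cr + 26.69% × (11094.00 Cr − 5400.00 Cr) = 872.73 Cr + 26.69% × 5694.00 Cr = 2392.46 Cr
Training Fund Levy: 6.21% × 11930.00 Cr = 740.85 Cr
Disability Insurance: 6% × 11930.00 Cr = 715.80 Cr
Total: 2392.46 Cr + 740.85 Cr + 715.80 Cr = 3849.11 Cr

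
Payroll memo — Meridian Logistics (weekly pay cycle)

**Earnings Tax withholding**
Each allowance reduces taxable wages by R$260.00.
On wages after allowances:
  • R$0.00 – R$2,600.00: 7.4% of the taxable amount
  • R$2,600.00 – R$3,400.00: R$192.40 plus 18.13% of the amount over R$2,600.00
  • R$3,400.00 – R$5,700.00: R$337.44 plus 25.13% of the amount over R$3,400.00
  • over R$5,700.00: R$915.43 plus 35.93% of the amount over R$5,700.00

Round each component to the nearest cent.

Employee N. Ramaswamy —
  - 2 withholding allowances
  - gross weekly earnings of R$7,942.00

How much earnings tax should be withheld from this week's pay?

Earnings Tax: taxable = R$7,942.00 − 2×R$260.00 = R$7,422.00
  R$915.43 + 35.93% × (R$7,422.00 − R$5,700.00) = R$915.43 + 35.93% × R$1,722.00 = R$1,534.14

R$1,534.14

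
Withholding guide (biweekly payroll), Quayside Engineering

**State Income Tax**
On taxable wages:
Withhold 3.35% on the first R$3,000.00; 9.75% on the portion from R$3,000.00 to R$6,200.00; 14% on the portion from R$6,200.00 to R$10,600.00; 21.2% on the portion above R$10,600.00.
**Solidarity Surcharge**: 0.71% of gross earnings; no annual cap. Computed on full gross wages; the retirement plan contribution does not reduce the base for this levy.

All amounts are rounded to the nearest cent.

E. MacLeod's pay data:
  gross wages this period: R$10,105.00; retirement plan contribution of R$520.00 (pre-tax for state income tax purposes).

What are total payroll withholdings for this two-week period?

R$958.15

State Income Tax: taxable = R$10,105.00 − R$520.00 = R$9,585.00
  R$412.50 + 14% × (R$9,585.00 − R$6,200.00) = R$412.50 + 14% × R$3,385.00 = R$886.40
Solidarity Surcharge: 0.71% × R$10,105.00 = R$71.75
Total: R$886.40 + R$71.75 = R$958.15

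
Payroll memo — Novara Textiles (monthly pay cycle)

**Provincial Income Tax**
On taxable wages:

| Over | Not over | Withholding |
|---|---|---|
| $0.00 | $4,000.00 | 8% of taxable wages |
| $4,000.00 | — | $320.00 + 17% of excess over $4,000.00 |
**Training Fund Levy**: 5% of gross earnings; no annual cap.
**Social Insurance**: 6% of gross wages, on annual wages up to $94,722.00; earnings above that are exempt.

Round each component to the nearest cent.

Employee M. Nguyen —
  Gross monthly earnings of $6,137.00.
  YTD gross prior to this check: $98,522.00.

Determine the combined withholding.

Provincial Income Tax: taxable = $6,137.00
  $320.00 + 17% × ($6,137.00 − $4,000.00) = $320.00 + 17% × $2,137.00 = $683.29
Training Fund Levy: 5% × $6,137.00 = $306.85
Social Insurance: YTD $98,522.00 ≥ cap $94,722.00 → $0.00
Total: $683.29 + $306.85 + $0.00 = $990.14

$990.14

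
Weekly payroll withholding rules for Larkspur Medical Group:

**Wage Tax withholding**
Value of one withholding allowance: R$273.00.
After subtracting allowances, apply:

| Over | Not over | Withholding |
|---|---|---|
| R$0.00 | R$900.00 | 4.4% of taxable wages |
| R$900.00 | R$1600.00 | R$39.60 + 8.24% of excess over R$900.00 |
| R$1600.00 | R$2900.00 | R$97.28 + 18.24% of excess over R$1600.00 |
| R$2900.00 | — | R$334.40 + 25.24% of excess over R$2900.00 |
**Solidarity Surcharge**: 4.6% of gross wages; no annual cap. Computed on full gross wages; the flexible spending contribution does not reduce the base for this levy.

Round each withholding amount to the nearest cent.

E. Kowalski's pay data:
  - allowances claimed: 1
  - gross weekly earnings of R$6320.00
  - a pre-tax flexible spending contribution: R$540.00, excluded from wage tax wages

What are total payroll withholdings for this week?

Wage Tax: taxable = R$6320.00 − R$540.00 − 1×R$273.00 = R$5507.00
  R$334.40 + 25.24% × (R$5507.00 − R$2900.00) = R$334.40 + 25.24% × R$2607.00 = R$992.41
Solidarity Surcharge: 4.6% × R$6320.00 = R$290.72
Total: R$992.41 + R$290.72 = R$1283.13

R$1283.13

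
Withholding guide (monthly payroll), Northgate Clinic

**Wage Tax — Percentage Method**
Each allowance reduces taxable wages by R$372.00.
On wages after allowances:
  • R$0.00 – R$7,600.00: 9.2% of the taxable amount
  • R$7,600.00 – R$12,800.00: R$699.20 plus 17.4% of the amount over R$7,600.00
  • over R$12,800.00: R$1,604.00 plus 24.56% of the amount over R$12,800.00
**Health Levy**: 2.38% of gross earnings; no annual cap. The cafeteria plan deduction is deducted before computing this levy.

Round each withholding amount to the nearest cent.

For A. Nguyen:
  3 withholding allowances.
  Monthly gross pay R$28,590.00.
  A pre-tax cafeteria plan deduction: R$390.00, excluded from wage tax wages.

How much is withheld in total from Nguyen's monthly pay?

R$5,783.31

Wage Tax: taxable = R$28,590.00 − R$390.00 − 3×R$372.00 = R$27,084.00
  R$1,604.00 + 24.56% × (R$27,084.00 − R$12,800.00) = R$1,604.00 + 24.56% × R$14,284.00 = R$5,112.15
Health Levy: 2.38% × R$28,200.00 = R$671.16
Total: R$5,112.15 + R$671.16 = R$5,783.31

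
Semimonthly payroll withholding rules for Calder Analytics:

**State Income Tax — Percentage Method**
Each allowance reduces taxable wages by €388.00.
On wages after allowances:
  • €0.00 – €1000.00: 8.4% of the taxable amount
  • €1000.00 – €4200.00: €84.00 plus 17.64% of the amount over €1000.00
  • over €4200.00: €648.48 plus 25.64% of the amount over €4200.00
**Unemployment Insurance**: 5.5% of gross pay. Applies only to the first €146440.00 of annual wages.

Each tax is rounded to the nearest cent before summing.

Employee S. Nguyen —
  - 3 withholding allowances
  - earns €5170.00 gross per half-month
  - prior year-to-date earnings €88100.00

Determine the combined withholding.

State Income Tax: taxable = €5170.00 − 3×€388.00 = €4006.00
  €84.00 + 17.64% × (€4006.00 − €1000.00) = €84.00 + 17.64% × €3006.00 = €614.26
Unemployment Insurance: 5.5% × €5170.00 = €284.35
Total: €614.26 + €284.35 = €898.61

€898.61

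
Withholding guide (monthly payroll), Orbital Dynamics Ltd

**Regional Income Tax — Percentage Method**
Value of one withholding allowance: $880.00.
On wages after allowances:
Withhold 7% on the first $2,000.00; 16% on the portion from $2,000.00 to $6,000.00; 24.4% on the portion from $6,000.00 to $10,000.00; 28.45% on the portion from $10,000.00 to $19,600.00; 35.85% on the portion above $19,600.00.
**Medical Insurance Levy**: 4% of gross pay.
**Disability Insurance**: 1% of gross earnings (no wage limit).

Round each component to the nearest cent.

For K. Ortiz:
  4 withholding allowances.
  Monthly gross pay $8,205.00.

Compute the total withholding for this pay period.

Regional Income Tax: taxable = $8,205.00 − 4×$880.00 = $4,685.00
  $140.00 + 16% × ($4,685.00 − $2,000.00) = $140.00 + 16% × $2,685.00 = $569.60
Medical Insurance Levy: 4% × $8,205.00 = $328.20
Disability Insurance: 1% × $8,205.00 = $82.05
Total: $569.60 + $328.20 + $82.05 = $979.85

$979.85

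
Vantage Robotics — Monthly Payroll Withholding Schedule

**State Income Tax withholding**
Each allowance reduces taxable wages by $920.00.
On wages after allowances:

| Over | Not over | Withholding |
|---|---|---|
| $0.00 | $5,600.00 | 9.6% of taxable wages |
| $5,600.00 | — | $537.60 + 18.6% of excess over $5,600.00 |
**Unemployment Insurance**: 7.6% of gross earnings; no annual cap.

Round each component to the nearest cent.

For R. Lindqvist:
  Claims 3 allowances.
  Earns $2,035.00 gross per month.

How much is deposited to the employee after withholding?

State Income Tax: taxable = $2,035.00 − 3×$920.00 = $-725.00
  Taxable ≤ 0 → $0.00
Unemployment Insurance: 7.6% × $2,035.00 = $154.66
Total withheld: $0.00 + $154.66 = $154.66
Net pay: $2,035.00 − $154.66 = $1,880.34

$1,880.34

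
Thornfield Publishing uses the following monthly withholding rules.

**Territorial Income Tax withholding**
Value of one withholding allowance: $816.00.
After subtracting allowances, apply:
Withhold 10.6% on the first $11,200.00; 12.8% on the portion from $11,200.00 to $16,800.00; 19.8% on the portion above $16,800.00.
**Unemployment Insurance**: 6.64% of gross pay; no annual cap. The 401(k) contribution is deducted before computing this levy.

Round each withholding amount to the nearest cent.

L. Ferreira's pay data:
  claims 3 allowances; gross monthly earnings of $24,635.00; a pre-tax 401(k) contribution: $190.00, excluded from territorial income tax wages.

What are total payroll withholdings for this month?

$4,556.16

Territorial Income Tax: taxable = $24,635.00 − $190.00 − 3×$816.00 = $21,997.00
  $1,904.00 + 19.8% × ($21,997.00 − $16,800.00) = $1,904.00 + 19.8% × $5,197.00 = $2,933.01
Unemployment Insurance: 6.64% × $24,445.00 = $1,623.15
Total: $2,933.01 + $1,623.15 = $4,556.16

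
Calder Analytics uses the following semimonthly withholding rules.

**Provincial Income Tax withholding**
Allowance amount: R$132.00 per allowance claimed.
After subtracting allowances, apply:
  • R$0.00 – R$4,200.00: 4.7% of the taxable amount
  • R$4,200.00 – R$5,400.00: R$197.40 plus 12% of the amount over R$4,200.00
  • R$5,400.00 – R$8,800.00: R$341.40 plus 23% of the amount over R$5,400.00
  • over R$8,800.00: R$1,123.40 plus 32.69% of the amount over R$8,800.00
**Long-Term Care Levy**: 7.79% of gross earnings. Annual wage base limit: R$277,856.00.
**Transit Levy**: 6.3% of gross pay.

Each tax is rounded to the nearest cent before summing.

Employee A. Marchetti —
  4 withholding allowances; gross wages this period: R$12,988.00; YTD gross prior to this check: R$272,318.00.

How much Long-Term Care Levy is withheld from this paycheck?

R$431.41

Long-Term Care Levy: cap R$277,856.00 − YTD R$272,318.00 = R$5,538.00 subject; 7.79% × R$5,538.00 = R$431.41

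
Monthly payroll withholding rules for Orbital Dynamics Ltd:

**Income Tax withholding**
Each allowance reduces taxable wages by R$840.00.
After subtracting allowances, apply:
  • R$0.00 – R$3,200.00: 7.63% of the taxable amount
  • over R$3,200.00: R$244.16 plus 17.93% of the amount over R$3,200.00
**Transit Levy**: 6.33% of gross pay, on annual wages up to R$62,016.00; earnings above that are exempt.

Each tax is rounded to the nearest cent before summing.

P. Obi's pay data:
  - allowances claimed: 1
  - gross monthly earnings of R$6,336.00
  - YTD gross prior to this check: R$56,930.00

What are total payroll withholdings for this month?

R$977.77

Income Tax: taxable = R$6,336.00 − 1×R$840.00 = R$5,496.00
  R$244.16 + 17.93% × (R$5,496.00 − R$3,200.00) = R$244.16 + 17.93% × R$2,296.00 = R$655.83
Transit Levy: cap R$62,016.00 − YTD R$56,930.00 = R$5,086.00 subject; 6.33% × R$5,086.00 = R$321.94
Total: R$655.83 + R$321.94 = R$977.77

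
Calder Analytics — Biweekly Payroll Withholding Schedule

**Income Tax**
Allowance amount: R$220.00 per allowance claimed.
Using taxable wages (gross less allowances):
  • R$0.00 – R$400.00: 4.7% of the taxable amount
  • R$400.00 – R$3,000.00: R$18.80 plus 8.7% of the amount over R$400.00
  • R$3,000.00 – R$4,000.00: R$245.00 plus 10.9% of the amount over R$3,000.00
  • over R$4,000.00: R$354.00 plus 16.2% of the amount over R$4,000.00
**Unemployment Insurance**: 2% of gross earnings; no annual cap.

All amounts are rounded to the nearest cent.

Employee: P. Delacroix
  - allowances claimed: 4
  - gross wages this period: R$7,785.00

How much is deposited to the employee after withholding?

R$6,804.69

Income Tax: taxable = R$7,785.00 − 4×R$220.00 = R$6,905.00
  R$354.00 + 16.2% × (R$6,905.00 − R$4,000.00) = R$354.00 + 16.2% × R$2,905.00 = R$824.61
Unemployment Insurance: 2% × R$7,785.00 = R$155.70
Total withheld: R$824.61 + R$155.70 = R$980.31
Net pay: R$7,785.00 − R$980.31 = R$6,804.69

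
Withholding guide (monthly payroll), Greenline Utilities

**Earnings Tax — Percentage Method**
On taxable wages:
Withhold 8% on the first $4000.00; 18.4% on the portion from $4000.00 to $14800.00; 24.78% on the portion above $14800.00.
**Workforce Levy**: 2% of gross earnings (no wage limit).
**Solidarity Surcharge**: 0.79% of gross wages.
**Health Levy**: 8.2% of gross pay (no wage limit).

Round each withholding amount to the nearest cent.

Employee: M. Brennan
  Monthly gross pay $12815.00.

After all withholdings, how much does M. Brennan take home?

$9464.67

Earnings Tax: taxable = $12815.00
  $320.00 + 18.4% × ($12815.00 − $4000.00) = $320.00 + 18.4% × $8815.00 = $1941.96
Workforce Levy: 2% × $12815.00 = $256.30
Solidarity Surcharge: 0.79% × $12815.00 = $101.24
Health Levy: 8.2% × $12815.00 = $1050.83
Total withheld: $1941.96 + $256.30 + $101.24 + $1050.83 = $3350.33
Net pay: $12815.00 − $3350.33 = $9464.67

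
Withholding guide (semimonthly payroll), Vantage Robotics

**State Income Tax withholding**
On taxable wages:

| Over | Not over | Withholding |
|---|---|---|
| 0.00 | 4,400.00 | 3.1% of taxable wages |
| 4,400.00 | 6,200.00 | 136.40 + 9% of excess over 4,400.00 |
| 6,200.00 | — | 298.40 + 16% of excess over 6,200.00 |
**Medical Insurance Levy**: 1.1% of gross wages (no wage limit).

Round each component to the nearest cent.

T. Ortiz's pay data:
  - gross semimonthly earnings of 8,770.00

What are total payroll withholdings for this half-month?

State Income Tax: taxable = 8,770.00
  298.40 + 16% × (8,770.00 − 6,200.00) = 298.40 + 16% × 2,570.00 = 709.60
Medical Insurance Levy: 1.1% × 8,770.00 = 96.47
Total: 709.60 + 96.47 = 806.07

806.07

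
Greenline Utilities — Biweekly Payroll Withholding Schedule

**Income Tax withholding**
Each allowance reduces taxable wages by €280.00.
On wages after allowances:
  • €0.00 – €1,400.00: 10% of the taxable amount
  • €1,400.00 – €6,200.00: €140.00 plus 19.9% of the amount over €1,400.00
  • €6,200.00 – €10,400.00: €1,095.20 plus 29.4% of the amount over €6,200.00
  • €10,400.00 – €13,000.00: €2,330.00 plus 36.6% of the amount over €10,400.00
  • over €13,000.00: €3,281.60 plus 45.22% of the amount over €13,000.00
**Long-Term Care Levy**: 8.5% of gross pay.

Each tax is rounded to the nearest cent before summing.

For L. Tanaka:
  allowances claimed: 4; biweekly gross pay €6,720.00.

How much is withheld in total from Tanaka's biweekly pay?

Income Tax: taxable = €6,720.00 − 4×€280.00 = €5,600.00
  €140.00 + 19.9% × (€5,600.00 − €1,400.00) = €140.00 + 19.9% × €4,200.00 = €975.80
Long-Term Care Levy: 8.5% × €6,720.00 = €571.20
Total: €975.80 + €571.20 = €1,547.00

€1,547.00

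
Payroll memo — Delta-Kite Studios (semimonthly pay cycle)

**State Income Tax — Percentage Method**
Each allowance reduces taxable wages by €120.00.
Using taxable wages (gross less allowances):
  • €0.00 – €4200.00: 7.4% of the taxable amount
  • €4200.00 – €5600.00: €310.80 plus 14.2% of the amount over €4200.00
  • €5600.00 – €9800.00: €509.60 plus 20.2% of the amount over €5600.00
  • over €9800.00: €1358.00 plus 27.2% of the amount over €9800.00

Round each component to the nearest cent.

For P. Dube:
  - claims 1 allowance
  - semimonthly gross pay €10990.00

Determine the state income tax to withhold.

State Income Tax: taxable = €10990.00 − 1×€120.00 = €10870.00
  €1358.00 + 27.2% × (€10870.00 − €9800.00) = €1358.00 + 27.2% × €1070.00 = €1649.04

€1649.04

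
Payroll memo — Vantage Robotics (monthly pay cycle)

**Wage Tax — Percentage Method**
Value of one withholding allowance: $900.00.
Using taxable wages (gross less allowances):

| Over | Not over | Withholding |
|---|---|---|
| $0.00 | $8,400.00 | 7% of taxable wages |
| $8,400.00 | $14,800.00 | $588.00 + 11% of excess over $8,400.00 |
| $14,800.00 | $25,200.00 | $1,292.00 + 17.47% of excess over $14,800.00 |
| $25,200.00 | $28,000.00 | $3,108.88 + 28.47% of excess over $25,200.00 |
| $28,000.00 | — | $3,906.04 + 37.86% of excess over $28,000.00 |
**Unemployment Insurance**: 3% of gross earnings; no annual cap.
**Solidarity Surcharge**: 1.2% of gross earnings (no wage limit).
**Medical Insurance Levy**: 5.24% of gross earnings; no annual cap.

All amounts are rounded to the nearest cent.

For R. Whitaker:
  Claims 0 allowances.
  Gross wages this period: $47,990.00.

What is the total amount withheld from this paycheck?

$16,004.51

Wage Tax: taxable = $47,990.00
  $3,906.04 + 37.86% × ($47,990.00 − $28,000.00) = $3,906.04 + 37.86% × $19,990.00 = $11,474.25
Unemployment Insurance: 3% × $47,990.00 = $1,439.70
Solidarity Surcharge: 1.2% × $47,990.00 = $575.88
Medical Insurance Levy: 5.24% × $47,990.00 = $2,514.68
Total: $11,474.25 + $1,439.70 + $575.88 + $2,514.68 = $16,004.51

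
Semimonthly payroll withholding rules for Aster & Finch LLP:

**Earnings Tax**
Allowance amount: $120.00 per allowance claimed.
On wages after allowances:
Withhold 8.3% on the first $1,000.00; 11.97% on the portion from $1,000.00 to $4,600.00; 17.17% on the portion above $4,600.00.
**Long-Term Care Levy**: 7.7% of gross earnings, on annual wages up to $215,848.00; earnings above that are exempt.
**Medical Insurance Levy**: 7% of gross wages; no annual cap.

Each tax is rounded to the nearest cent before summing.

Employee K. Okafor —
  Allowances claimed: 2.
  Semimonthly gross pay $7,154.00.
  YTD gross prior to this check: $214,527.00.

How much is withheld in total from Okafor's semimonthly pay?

$1,513.73

Earnings Tax: taxable = $7,154.00 − 2×$120.00 = $6,914.00
  $513.92 + 17.17% × ($6,914.00 − $4,600.00) = $513.92 + 17.17% × $2,314.00 = $911.23
Long-Term Care Levy: cap $215,848.00 − YTD $214,527.00 = $1,321.00 subject; 7.7% × $1,321.00 = $101.72
Medical Insurance Levy: 7% × $7,154.00 = $500.78
Total: $911.23 + $101.72 + $500.78 = $1,513.73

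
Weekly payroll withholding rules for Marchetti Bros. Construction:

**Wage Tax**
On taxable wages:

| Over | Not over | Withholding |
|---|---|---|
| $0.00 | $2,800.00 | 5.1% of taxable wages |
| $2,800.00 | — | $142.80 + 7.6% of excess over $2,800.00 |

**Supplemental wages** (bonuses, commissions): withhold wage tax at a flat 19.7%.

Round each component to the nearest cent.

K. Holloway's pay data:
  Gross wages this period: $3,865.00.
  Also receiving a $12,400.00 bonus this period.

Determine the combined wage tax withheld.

Wage Tax: taxable = $3,865.00
  $142.80 + 7.6% × ($3,865.00 − $2,800.00) = $142.80 + 7.6% × $1,065.00 = $223.74
Supplemental (19.7% flat on bonus): 19.7% × $12,400.00 = $2,442.80
Total wage tax: $223.74 + $2,442.80 = $2,666.54

$2,666.54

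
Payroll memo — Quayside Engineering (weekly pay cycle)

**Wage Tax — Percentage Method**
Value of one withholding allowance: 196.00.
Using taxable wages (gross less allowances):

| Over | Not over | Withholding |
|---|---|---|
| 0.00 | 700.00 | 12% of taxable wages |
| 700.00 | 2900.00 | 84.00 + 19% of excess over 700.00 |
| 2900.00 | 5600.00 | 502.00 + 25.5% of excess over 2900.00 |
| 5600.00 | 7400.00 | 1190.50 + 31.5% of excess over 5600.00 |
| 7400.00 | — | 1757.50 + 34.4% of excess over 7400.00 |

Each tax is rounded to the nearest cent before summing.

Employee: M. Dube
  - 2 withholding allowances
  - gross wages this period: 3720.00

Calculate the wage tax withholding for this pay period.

Wage Tax: taxable = 3720.00 − 2×196.00 = 3328.00
  502.00 + 25.5% × (3328.00 − 2900.00) = 502.00 + 25.5% × 428.00 = 611.14

611.14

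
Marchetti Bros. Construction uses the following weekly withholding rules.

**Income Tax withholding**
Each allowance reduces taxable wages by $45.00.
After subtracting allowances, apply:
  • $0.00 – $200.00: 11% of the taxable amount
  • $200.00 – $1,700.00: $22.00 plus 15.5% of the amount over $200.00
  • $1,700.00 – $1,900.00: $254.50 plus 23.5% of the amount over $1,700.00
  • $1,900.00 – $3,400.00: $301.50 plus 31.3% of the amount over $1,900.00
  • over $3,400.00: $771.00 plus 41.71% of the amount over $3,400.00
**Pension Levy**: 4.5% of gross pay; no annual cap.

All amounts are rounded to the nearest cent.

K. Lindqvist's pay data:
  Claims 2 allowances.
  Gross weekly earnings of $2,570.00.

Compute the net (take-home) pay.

$1,971.31

Income Tax: taxable = $2,570.00 − 2×$45.00 = $2,480.00
  $301.50 + 31.3% × ($2,480.00 − $1,900.00) = $301.50 + 31.3% × $580.00 = $483.04
Pension Levy: 4.5% × $2,570.00 = $115.65
Total withheld: $483.04 + $115.65 = $598.69
Net pay: $2,570.00 − $598.69 = $1,971.31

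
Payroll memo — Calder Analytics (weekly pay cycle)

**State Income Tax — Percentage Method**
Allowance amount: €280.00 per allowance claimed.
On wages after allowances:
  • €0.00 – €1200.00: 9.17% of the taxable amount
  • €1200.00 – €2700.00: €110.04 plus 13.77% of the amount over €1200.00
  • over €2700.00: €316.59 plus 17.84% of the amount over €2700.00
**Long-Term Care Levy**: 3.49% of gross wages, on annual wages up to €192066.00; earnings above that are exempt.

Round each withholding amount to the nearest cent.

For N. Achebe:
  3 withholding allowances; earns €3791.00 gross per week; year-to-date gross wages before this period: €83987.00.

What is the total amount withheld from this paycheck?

State Income Tax: taxable = €3791.00 − 3×€280.00 = €2951.00
  €316.59 + 17.84% × (€2951.00 − €2700.00) = €316.59 + 17.84% × €251.00 = €361.37
Long-Term Care Levy: 3.49% × €3791.00 = €132.31
Total: €361.37 + €132.31 = €493.68

€493.68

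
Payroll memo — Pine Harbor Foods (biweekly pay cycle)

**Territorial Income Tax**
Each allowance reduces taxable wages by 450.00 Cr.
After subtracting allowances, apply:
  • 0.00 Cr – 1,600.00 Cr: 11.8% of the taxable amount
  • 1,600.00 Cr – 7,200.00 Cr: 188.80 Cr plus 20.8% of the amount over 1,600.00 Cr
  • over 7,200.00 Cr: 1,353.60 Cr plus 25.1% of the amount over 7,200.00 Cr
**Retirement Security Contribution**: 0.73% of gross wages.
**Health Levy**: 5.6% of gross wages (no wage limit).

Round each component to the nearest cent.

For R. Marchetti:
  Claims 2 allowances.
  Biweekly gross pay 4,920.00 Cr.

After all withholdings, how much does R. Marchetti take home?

3,916.40 Cr

Territorial Income Tax: taxable = 4,920.00 Cr − 2×450.00 Cr = 4,020.00 Cr
  188.80 Cr + 20.8% × (4,020.00 Cr − 1,600.00 Cr) = 188.80 Cr + 20.8% × 2,420.00 Cr = 692.16 Cr
Retirement Security Contribution: 0.73% × 4,920.00 Cr = 35.92 Cr
Health Levy: 5.6% × 4,920.00 Cr = 275.52 Cr
Total withheld: 692.16 Cr + 35.92 Cr + 275.52 Cr = 1,003.60 Cr
Net pay: 4,920.00 Cr − 1,003.60 Cr = 3,916.40 Cr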